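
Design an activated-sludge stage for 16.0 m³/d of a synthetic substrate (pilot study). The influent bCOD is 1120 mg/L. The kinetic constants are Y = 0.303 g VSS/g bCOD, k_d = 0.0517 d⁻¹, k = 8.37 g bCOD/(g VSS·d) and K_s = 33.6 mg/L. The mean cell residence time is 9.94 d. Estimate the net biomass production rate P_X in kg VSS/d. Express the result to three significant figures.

P_X ≈ 3.58 kg VSS/d

For a completely mixed reactor with recycle the Lawrence–McCarty relation gives S = K_s·(1 + k_d·θ_c) / [θ_c·(Y·k − k_d) − 1] = 33.6 × (1 + 0.0517 × 9.94) / [9.94 × (0.303 × 8.37 − 0.0517) − 1] = 50.87 / 23.70 = 2.147 mg/L.
Y_obs = Y / (1 + k_d θ_c) = 0.303 / (1 + 0.0517 × 9.94) = 0.303 / 1.514 = 0.2001.
Mass of bCOD removed per day: Q(S₀ − S) = 16.0 × 1118 g/m³ = 17.89 kg/d.
Biomass produced: P_X = Y_obs·Q·ΔS = 0.2001 × 17.89 ≈ 3.580 kg VSS/d.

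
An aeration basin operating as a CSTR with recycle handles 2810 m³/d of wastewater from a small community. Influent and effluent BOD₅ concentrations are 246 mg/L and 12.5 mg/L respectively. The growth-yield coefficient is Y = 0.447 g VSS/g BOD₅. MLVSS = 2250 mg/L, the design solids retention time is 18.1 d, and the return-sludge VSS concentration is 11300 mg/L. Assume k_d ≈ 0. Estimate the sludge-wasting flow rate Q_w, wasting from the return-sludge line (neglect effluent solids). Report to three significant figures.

Q_w ≈ 26.0 m³/d

With k_d = 0 the design equation reduces to V = Y Q (S₀−S) θ_c / X = 0.447 × 2810 × (246 − 12.5) × 18.1 / 2250 = 2359 m³.
Q_w = (V·X)/(θ_c X_r) = 2359 × 2250 / (18.1 × 11300) = 25.96 m³/d.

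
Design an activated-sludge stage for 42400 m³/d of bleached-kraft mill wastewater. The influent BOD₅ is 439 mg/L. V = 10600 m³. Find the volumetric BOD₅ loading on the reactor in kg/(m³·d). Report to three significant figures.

L_v ≈ 1.76 kg BOD₅/(m³·d)

Applied BOD₅ load per unit volume = Q·S₀/V = (42400 × 439/1000)/10600 = 1.756 kg BOD₅·m⁻³·d⁻¹.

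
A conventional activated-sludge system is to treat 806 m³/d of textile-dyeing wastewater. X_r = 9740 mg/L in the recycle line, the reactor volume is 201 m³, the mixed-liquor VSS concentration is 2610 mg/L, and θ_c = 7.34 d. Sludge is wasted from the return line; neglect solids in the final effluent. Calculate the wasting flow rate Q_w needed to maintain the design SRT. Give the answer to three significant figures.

Q_w ≈ 7.34 m³/d

Wasting from the return line (neglecting effluent solids): Q_w = V·X / (θ_c·X_r) = 201.0 × 2610 / (7.34 × 9740) = 7.338 m³/d.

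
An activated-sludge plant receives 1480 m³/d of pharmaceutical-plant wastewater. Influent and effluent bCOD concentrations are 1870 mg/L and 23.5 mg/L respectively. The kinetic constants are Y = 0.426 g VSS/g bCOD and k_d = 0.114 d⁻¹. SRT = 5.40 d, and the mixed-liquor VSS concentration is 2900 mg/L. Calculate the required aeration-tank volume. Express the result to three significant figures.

V ≈ 1340 m³

Steady-state biomass mass balance: V·X·(1 + k_d·θ_c) = Y·Q·(S₀ − S)·θ_c, so V = 0.426 × 1480 × (1870 − 23.5) × 5.40 / [2900 × (1 + 0.114 × 5.40)] = 6.29×10^6 / 4685 = 1342 m³.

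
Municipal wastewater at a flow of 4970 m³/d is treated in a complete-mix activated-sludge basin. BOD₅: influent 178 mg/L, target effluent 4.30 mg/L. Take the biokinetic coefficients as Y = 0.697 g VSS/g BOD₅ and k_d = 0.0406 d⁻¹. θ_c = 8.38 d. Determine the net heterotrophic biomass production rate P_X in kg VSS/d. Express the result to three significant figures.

P_X ≈ 449 kg VSS/d

Observed yield with endogenous decay: Y_obs = Y / (1 + k_d·θ_c) = 0.697 / (1 + 0.0406 × 8.38) = 0.697 / 1.340 = 0.5201 g VSS/g BOD₅.
Substrate removed = Q·(S₀ − S) = 4970 m³/d × (178 − 4.30) g/m³ = 8.63×10^5 g/d = 863.3 kg/d.
P_X = Y_obs · Q(S₀ − S) = 0.5201 × 863.3 = 449.0 kg VSS/d.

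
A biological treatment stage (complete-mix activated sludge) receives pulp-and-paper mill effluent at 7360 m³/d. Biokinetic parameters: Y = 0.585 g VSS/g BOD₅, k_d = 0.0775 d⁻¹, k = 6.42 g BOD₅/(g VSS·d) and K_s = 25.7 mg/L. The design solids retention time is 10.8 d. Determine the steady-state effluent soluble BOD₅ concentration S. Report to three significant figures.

S ≈ 1.22 mg/L

From the Monod/SRT balance for a CMAS, S = K_s·(1+k_d θ_c)/[θ_c·(Y k − k_d) − 1] = 25.7 × (1 + 0.0775 × 10.8) / [10.8 × (0.585 × 6.42 − 0.0775) − 1] = 47.21 / 38.72 = 1.219 mg/L.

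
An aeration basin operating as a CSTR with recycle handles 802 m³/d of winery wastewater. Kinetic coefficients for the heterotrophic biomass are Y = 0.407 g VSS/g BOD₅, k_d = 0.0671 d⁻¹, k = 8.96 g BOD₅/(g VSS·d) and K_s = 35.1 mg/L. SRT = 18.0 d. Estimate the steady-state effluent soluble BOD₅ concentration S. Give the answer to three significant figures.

For a completely mixed reactor with recycle the Lawrence–McCarty relation gives S = K_s·(1 + k_d·θ_c) / [θ_c·(Y·k − k_d) − 1] = 35.1 × (1 + 0.0671 × 18.0) / [18.0 × (0.407 × 8.96 − 0.0671) − 1] = 77.49 / 63.43 = 1.222 mg/L.

S ≈ 1.22 mg/L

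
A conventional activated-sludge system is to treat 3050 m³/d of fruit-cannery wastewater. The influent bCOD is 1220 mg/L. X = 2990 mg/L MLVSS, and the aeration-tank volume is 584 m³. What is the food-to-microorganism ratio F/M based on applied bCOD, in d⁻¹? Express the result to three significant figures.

Food-to-microorganism ratio F/M = Q S₀ / (V X) = 3050 × 1220 / (584.0 × 2990) = 2.131 d⁻¹.

F/M ≈ 2.13 d⁻¹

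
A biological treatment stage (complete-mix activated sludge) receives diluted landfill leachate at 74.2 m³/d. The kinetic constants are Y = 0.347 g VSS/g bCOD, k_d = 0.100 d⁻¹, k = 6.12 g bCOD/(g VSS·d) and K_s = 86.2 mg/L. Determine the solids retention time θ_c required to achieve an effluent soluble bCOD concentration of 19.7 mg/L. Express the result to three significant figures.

Specific growth rate at S = 19.7 mg/L: μ = YkS/(K_s+S) = 0.347·6.12·19.7/(86.2+19.7) = 0.3950 d⁻¹.
1/θ_c = 0.3950 − 0.100 = 0.2950 d⁻¹, so θ_c = 3.389 d.

θ_c ≈ 3.39 d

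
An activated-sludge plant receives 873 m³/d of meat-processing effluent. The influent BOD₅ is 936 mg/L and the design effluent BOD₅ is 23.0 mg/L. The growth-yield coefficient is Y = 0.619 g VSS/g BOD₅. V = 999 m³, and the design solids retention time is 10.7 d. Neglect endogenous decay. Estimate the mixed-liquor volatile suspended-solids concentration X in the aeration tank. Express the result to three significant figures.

X ≈ 5280 mg/L

X = Y·Q·ΔS·θ_c / V = 0.619 × 873 × (936 − 23.0) × 10.7 / 999 = 5284 mg/L.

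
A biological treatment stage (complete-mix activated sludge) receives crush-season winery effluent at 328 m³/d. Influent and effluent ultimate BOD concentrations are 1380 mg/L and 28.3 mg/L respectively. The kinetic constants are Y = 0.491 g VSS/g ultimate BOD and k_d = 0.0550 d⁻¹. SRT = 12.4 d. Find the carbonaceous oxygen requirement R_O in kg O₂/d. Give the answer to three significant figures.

Correct the yield for decay: Y_obs = Y/(1 + k_d θ_c) = 0.491 / (1 + 0.0550 × 12.4) = 0.491 / 1.682 = 0.2919.
Q·(S₀ − S) = 328 × (1380 − 28.3) × 10⁻³ = 443.4 kg/d removed.
Biomass synthesised: P_X = Y_obs × 443.4 = 129.4 kg VSS/d.
R_O = Q·ΔS − 1.42 P_X = 443.4 − 183.8 = 259.6 kg O₂/d.

R_O ≈ 260 kg O₂/d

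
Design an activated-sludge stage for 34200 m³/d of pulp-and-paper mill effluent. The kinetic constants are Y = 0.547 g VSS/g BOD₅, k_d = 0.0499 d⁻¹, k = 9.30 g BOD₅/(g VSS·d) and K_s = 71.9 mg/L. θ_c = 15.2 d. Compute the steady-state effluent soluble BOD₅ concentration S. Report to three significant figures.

From the Monod/SRT balance for a CMAS, S = K_s·(1+k_d θ_c)/[θ_c·(Y k − k_d) − 1] = 71.9 × (1 + 0.0499 × 15.2) / [15.2 × (0.547 × 9.30 − 0.0499) − 1] = 126.4 / 75.57 = 1.673 mg/L.

S ≈ 1.67 mg/L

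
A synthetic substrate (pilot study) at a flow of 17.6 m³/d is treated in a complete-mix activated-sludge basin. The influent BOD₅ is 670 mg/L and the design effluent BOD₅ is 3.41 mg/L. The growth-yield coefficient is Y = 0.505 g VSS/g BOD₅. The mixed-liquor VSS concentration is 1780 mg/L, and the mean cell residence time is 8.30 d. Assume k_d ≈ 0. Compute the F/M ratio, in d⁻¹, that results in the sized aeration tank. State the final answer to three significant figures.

F/M ≈ 0.240 d⁻¹

V·X = Y·Q·ΔS·θ_c gives V = 0.505 × 17.6 × (670 − 3.41) × 8.30 / 1780 = 27.63 m³.
F/M = Q·S₀ / (V·X) = 17.6 × 670 / (27.63 × 1780) = 0.2398 g BOD₅·(g VSS·d)⁻¹.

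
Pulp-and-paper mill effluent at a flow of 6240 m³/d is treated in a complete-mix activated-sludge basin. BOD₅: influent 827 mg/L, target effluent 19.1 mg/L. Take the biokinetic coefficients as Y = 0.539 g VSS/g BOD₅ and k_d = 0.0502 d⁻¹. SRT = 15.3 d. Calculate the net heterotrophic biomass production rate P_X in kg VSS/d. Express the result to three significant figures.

Correct the yield for decay: Y_obs = Y/(1 + k_d θ_c) = 0.539 / (1 + 0.0502 × 15.3) = 0.539 / 1.768 = 0.3049.
Mass of BOD₅ removed per day: Q(S₀ − S) = 6240 × 807.9 g/m³ = 5041 kg/d.
So the net sludge growth is P_X = 0.3049 × 5041 = 1537 kg VSS/d.

P_X ≈ 1540 kg VSS/d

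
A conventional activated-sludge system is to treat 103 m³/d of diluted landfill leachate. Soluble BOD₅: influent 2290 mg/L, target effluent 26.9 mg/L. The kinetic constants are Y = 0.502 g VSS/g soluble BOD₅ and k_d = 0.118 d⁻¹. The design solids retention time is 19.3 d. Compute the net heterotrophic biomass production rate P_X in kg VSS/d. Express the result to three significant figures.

Y_obs = Y / (1 + k_d θ_c) = 0.502 / (1 + 0.118 × 19.3) = 0.502 / 3.277 = 0.1532.
Mass of soluble BOD₅ removed per day: Q(S₀ − S) = 103 × 2263 g/m³ = 233.1 kg/d.
Biomass produced: P_X = Y_obs·Q·ΔS = 0.1532 × 233.1 ≈ 35.70 kg VSS/d.

P_X ≈ 35.7 kg VSS/d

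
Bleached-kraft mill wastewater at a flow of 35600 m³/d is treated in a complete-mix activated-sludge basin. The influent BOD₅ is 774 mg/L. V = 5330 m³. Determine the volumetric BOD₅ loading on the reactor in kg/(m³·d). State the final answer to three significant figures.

L_v = Q S₀ / V = 35600 × 774 × 10⁻³ / 5330 = 5.170 kg/(m³·d).

L_v ≈ 5.17 kg BOD₅/(m³·d)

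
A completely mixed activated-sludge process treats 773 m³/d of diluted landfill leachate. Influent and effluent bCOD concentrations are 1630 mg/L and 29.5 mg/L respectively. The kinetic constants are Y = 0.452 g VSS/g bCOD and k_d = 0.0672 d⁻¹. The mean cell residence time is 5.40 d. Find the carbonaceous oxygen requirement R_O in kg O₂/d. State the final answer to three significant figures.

Observed yield with endogenous decay: Y_obs = Y / (1 + k_d·θ_c) = 0.452 / (1 + 0.0672 × 5.40) = 0.452 / 1.363 = 0.3317 g VSS/g bCOD.
Mass of bCOD removed per day: Q(S₀ − S) = 773 × 1600 g/m³ = 1237 kg/d.
Biomass synthesised: P_X = Y_obs × 1237 = 410.3 kg VSS/d.
R_O = Q·ΔS − 1.42 P_X = 1237 − 582.6 = 654.5 kg O₂/d.

R_O ≈ 655 kg O₂/d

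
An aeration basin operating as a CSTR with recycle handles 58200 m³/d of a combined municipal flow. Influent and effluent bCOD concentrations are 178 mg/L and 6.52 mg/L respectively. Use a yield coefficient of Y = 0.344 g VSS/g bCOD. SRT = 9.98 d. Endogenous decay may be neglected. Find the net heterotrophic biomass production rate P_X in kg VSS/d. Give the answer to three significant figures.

P_X ≈ 3430 kg VSS/d

No decay correction is needed, so Y_obs = Y = 0.344.
Q·(S₀ − S) = 58200 × (178 − 6.52) × 10⁻³ = 9980 kg/d removed.
Net biomass production P_X = Y_obs × Q·(S₀ − S) = 0.3440 × 9980 = 3433 kg VSS/d.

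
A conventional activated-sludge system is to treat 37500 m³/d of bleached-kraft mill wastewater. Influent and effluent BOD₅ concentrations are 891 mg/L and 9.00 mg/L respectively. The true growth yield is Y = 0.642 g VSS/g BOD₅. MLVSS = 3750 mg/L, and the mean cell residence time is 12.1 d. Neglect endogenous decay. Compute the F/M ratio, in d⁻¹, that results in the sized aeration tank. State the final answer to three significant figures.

F/M ≈ 0.130 d⁻¹

V·X = Y·Q·ΔS·θ_c gives V = 0.642 × 37500 × (891 − 9.00) × 12.1 / 3750 = 68516 m³.
Food-to-microorganism ratio F/M = Q S₀ / (V X) = 37500 × 891 / (68516 × 3750) = 0.1300 d⁻¹.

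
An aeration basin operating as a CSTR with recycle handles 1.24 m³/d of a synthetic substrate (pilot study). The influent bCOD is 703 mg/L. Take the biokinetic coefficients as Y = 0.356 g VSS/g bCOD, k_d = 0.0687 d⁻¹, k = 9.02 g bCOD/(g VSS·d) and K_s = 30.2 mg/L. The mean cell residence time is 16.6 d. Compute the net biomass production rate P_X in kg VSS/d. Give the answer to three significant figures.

From the Monod/SRT balance for a CMAS, S = K_s·(1+k_d θ_c)/[θ_c·(Y k − k_d) − 1] = 30.2 × (1 + 0.0687 × 16.6) / [16.6 × (0.356 × 9.02 − 0.0687) − 1] = 64.64 / 51.16 = 1.263 mg/L.
Correct the yield for decay: Y_obs = Y/(1 + k_d θ_c) = 0.356 / (1 + 0.0687 × 16.6) = 0.356 / 2.140 = 0.1663.
Q·(S₀ − S) = 1.24 × (703 − 1.26) × 10⁻³ = 0.8702 kg/d removed.
So the net sludge growth is P_X = 0.1663 × 0.8702 = 0.1447 kg VSS/d.

P_X ≈ 0.145 kg VSS/d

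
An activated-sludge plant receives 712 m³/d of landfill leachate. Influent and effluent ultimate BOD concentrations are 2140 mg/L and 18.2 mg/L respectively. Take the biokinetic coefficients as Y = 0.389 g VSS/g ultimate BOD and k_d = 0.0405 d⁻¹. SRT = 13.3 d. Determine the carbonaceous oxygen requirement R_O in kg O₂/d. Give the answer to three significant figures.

R_O ≈ 968 kg O₂/d

Observed yield with endogenous decay: Y_obs = Y / (1 + k_d·θ_c) = 0.389 / (1 + 0.0405 × 13.3) = 0.389 / 1.539 = 0.2528 g VSS/g ultimate BOD.
Mass of ultimate BOD removed per day: Q(S₀ − S) = 712 × 2122 g/m³ = 1511 kg/d.
Net sludge production P_X = 0.2528 × 1511 = 381.9 kg VSS/d.
Carbonaceous O₂ demand = substrate oxidised − cell-mass equivalent = 1511 − 1.42 × 381.9 = 968.4 kg O₂/d.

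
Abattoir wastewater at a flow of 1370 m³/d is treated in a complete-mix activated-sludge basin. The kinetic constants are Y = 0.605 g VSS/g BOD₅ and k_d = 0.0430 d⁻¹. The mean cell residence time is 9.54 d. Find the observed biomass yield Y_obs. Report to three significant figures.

The observed yield is Y_obs = Y/(1 + k_d·θ_c) = 0.605 / (1 + 0.0430 × 9.54) = 0.605 / 1.410 = 0.4290 g VSS per g BOD₅ removed.

Y_obs ≈ 0.429 g VSS/g BOD₅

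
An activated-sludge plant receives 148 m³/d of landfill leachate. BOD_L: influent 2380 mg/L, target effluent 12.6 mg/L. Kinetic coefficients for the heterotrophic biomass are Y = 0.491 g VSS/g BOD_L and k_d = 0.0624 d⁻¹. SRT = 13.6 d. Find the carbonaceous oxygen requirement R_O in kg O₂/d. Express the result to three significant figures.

The observed yield is Y_obs = Y/(1 + k_d·θ_c) = 0.491 / (1 + 0.0624 × 13.6) = 0.491 / 1.849 = 0.2656 g VSS per g BOD_L removed.
ΔS = 2380 − 12.6 = 2367 mg/L, so the substrate removal rate is 148 × 2367/1000 = 350.4 kg BOD_L/d.
Net sludge production P_X = 0.2656 × 350.4 = 93.06 kg VSS/d.
Carbonaceous O₂ demand = substrate oxidised − cell-mass equivalent = 350.4 − 1.42 × 93.06 = 218.2 kg O₂/d.

R_O ≈ 218 kg O₂/d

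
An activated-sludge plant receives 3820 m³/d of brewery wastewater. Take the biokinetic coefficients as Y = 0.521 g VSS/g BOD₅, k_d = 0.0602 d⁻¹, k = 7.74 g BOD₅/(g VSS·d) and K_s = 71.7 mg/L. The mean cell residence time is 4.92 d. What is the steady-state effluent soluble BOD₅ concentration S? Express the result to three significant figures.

From the Monod/SRT balance for a CMAS, S = K_s·(1+k_d θ_c)/[θ_c·(Y k − k_d) − 1] = 71.7 × (1 + 0.0602 × 4.92) / [4.92 × (0.521 × 7.74 − 0.0602) − 1] = 92.94 / 18.54 = 5.012 mg/L.

S ≈ 5.01 mg/L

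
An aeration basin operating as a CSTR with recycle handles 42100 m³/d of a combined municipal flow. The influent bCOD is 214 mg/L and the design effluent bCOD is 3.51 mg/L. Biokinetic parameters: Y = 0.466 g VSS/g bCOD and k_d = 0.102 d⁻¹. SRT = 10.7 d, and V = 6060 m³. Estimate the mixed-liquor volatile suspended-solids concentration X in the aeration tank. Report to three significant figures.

X ≈ 3490 mg/L

From V·X·(1 + k_d·θ_c) = Y·Q·(S₀ − S)·θ_c: X = 0.466 × 42100 × (214 − 3.51) × 10.7 / [6060 × (1 + 0.102 × 10.7)] = 3486 mg/L.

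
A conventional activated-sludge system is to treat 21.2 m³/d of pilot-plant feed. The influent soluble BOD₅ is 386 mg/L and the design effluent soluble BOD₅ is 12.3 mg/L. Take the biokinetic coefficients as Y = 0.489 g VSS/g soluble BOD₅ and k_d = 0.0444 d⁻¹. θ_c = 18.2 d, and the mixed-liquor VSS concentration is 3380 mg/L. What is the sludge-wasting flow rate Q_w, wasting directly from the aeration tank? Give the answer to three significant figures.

Q_w ≈ 0.634 m³/d

From the SRT design equation V = Y Q (S₀−S) θ_c / [X (1 + k_d θ_c)] = 0.489 × 21.2 × (386 − 12.3) × 18.2 / [3380 × (1 + 0.0444 × 18.2)] = 7.05×10^4 / 6111 = 11.54 m³.
For wasting at MLVSS concentration, Q_w = V/θ_c = 11.54/18.2 = 0.6339 m³/d.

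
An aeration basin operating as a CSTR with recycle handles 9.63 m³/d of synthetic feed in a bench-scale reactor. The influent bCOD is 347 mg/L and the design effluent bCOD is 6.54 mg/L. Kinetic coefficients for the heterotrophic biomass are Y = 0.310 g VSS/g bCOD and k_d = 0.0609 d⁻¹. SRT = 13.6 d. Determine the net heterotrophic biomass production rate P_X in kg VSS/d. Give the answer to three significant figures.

P_X ≈ 0.556 kg VSS/d

Y_obs = Y / (1 + k_d θ_c) = 0.310 / (1 + 0.0609 × 13.6) = 0.310 / 1.828 = 0.1696.
Q·(S₀ − S) = 9.63 × (347 − 6.54) × 10⁻³ = 3.279 kg/d removed.
Net biomass production P_X = Y_obs × Q·(S₀ − S) = 0.1696 × 3.279 = 0.5559 kg VSS/d.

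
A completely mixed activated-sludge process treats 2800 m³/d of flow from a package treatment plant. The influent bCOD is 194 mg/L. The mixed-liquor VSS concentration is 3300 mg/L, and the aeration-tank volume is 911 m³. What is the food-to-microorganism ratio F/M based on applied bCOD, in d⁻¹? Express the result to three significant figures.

F/M = applied load / biomass = Q·S₀/(V·X) = 2800 × 194 / (911.0 × 3300) = 0.1807 d⁻¹.

F/M ≈ 0.181 d⁻¹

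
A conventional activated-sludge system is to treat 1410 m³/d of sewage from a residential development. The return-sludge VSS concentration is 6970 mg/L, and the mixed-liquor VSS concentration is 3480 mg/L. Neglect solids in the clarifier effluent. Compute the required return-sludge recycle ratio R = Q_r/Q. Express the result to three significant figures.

R ≈ 0.997

Solids balance on the clarifier gives (1+R)X = R·X_r, so R = X/(X_r − X) = 3480 / (6970 − 3480) = 0.9971.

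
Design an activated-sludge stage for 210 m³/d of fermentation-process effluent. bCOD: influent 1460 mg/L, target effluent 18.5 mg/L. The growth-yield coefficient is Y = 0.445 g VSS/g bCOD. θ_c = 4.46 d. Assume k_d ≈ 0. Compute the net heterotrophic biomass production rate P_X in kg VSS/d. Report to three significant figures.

P_X ≈ 135 kg VSS/d

No decay correction is needed, so Y_obs = Y = 0.445.
Mass of bCOD removed per day: Q(S₀ − S) = 210 × 1442 g/m³ = 302.7 kg/d.
Biomass produced: P_X = Y_obs·Q·ΔS = 0.4450 × 302.7 ≈ 134.7 kg VSS/d.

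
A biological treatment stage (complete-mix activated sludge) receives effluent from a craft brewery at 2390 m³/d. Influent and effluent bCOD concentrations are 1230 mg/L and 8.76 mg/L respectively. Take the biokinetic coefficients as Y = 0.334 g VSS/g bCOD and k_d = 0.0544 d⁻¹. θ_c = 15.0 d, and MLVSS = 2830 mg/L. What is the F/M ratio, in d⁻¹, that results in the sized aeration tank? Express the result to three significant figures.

From the SRT design equation V = Y Q (S₀−S) θ_c / [X (1 + k_d θ_c)] = 0.334 × 2390 × (1230 − 8.76) × 15.0 / [2830 × (1 + 0.0544 × 15.0)] = 1.46×10^7 / 5139 = 2845 m³.
F/M = applied load / biomass = Q·S₀/(V·X) = 2390 × 1230 / (2845 × 2830) = 0.3651 d⁻¹.

F/M ≈ 0.365 d⁻¹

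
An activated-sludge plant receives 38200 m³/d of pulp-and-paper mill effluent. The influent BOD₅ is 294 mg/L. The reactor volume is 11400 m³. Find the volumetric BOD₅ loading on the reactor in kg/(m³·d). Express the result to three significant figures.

Applied BOD₅ load per unit volume = Q·S₀/V = (38200 × 294/1000)/11400 = 0.9852 kg BOD₅·m⁻³·d⁻¹.

L_v ≈ 0.985 kg BOD₅/(m³·d)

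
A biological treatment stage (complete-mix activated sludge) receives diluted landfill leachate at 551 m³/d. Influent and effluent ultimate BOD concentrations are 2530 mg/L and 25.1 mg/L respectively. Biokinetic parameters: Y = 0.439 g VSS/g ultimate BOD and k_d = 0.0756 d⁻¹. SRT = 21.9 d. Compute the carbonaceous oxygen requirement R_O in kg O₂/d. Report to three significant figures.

R_O ≈ 1060 kg O₂/d

Y_obs = Y / (1 + k_d θ_c) = 0.439 / (1 + 0.0756 × 21.9) = 0.439 / 2.656 = 0.1653.
ΔS = 2530 − 25.1 = 2505 mg/L, so the substrate removal rate is 551 × 2505/1000 = 1380 kg ultimate BOD/d.
Biomass synthesised: P_X = Y_obs × 1380 = 228.2 kg VSS/d.
R_O = Q·(S₀ − S) − 1.42·P_X = 1380 − 1.42 × 228.2 = 1056 kg O₂/d.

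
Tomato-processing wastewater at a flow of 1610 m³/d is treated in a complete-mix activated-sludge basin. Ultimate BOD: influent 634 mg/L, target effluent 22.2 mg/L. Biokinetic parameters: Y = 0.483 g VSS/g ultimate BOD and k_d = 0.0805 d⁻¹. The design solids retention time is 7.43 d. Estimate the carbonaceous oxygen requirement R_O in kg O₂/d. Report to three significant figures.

R_O ≈ 562 kg O₂/d

Observed yield with endogenous decay: Y_obs = Y / (1 + k_d·θ_c) = 0.483 / (1 + 0.0805 × 7.43) = 0.483 / 1.598 = 0.3022 g VSS/g ultimate BOD.
ΔS = 634 − 22.2 = 611.8 mg/L, so the substrate removal rate is 1610 × 611.8/1000 = 985.0 kg ultimate BOD/d.
Net sludge production P_X = 0.3022 × 985.0 = 297.7 kg VSS/d.
Carbonaceous O₂ demand = substrate oxidised − cell-mass equivalent = 985.0 − 1.42 × 297.7 = 562.3 kg O₂/d.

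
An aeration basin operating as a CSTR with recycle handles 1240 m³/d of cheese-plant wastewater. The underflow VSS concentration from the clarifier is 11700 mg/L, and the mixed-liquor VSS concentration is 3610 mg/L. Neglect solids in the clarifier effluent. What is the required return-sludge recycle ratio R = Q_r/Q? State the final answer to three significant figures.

Solids balance on the clarifier gives (1+R)X = R·X_r, so R = X/(X_r − X) = 3610 / (11700 − 3610) = 0.4462.

R ≈ 0.446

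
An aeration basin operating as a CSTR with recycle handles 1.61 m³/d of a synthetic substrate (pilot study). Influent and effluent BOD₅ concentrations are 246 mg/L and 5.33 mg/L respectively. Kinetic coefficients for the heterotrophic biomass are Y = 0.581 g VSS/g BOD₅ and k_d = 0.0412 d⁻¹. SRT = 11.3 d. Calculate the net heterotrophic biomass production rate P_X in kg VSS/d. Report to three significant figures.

P_X ≈ 0.154 kg VSS/d

Y_obs = Y / (1 + k_d θ_c) = 0.581 / (1 + 0.0412 × 11.3) = 0.581 / 1.466 = 0.3964.
ΔS = 246 − 5.33 = 240.7 mg/L, so the substrate removal rate is 1.61 × 240.7/1000 = 0.3875 kg BOD₅/d.
Biomass produced: P_X = Y_obs·Q·ΔS = 0.3964 × 0.3875 ≈ 0.1536 kg VSS/d.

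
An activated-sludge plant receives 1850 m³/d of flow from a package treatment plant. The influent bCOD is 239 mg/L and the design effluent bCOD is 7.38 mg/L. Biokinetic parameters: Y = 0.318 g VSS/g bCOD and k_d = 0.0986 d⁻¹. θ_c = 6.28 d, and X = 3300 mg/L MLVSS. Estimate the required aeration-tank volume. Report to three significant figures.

V ≈ 160 m³

From the SRT design equation V = Y Q (S₀−S) θ_c / [X (1 + k_d θ_c)] = 0.318 × 1850 × (239 − 7.38) × 6.28 / [3300 × (1 + 0.0986 × 6.28)] = 8.56×10^5 / 5343 = 160.1 m³.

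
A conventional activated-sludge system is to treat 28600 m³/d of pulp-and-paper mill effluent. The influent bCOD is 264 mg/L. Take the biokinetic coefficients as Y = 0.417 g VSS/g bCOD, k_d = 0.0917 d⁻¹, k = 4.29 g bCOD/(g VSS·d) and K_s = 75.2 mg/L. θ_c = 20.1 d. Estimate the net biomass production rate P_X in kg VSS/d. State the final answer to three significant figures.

P_X ≈ 1080 kg VSS/d

Effluent substrate depends only on kinetics and SRT: S = K_s(1 + k_d θ_c) / [θ_c(Yk − k_d) − 1] = 75.2 × (1 + 0.0917 × 20.1) / [20.1 × (0.417 × 4.29 − 0.0917) − 1] = 213.8 / 33.11 = 6.457 mg/L.
Observed yield with endogenous decay: Y_obs = Y / (1 + k_d·θ_c) = 0.417 / (1 + 0.0917 × 20.1) = 0.417 / 2.843 = 0.1467 g VSS/g bCOD.
Mass of bCOD removed per day: Q(S₀ − S) = 28600 × 257.5 g/m³ = 7366 kg/d.
So the net sludge growth is P_X = 0.1467 × 7366 = 1080 kg VSS/d.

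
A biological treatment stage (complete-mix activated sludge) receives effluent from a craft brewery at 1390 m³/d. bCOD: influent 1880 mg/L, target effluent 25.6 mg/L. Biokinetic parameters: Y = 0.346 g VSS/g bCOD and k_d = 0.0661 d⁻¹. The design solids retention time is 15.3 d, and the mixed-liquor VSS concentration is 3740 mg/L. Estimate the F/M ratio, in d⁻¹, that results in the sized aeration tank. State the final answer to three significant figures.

F/M ≈ 0.385 d⁻¹

From the SRT design equation V = Y Q (S₀−S) θ_c / [X (1 + k_d θ_c)] = 0.346 × 1390 × (1880 − 25.6) × 15.3 / [3740 × (1 + 0.0661 × 15.3)] = 1.36×10^7 / 7522 = 1814 m³.
F/M = applied load / biomass = Q·S₀/(V·X) = 1390 × 1880 / (1814 × 3740) = 0.3852 d⁻¹.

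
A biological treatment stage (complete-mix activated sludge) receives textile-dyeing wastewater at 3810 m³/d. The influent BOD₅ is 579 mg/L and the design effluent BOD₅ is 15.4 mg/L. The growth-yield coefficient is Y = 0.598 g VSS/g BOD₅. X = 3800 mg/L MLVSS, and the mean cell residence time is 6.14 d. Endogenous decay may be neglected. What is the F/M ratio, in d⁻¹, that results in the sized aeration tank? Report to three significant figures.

F/M ≈ 0.280 d⁻¹

Biomass mass balance (decay neglected): V·X = Y·Q·(S₀ − S)·θ_c, so V = 0.598 × 3810 × (579 − 15.4) × 6.14 / 3800 = 2075 m³.
F/M = applied load / biomass = Q·S₀/(V·X) = 3810 × 579 / (2075 × 3800) = 0.2798 d⁻¹.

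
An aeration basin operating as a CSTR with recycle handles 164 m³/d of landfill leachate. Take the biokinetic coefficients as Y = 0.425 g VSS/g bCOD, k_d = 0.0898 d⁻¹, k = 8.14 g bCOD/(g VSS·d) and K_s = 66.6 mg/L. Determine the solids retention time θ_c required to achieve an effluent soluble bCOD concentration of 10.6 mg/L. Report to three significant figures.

θ_c ≈ 2.60 d

Specific growth rate at S = 10.6 mg/L: μ = YkS/(K_s+S) = 0.425·8.14·10.6/(66.6+10.6) = 0.4750 d⁻¹.
Then 1/θ_c = μ − k_d = 0.4750 − 0.0898 = 0.3852 d⁻¹, giving θ_c = 2.596 d.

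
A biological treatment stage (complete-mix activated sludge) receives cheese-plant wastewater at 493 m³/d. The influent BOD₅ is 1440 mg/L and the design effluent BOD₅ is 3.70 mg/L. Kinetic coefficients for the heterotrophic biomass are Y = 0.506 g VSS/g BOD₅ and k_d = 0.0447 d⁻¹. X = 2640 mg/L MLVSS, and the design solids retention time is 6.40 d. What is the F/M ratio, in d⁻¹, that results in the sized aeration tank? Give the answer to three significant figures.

F/M ≈ 0.398 d⁻¹

From the SRT design equation V = Y Q (S₀−S) θ_c / [X (1 + k_d θ_c)] = 0.506 × 493 × (1440 − 3.70) × 6.40 / [2640 × (1 + 0.0447 × 6.40)] = 2.29×10^6 / 3395 = 675.4 m³.
Food-to-microorganism ratio F/M = Q S₀ / (V X) = 493 × 1440 / (675.4 × 2640) = 0.3982 d⁻¹.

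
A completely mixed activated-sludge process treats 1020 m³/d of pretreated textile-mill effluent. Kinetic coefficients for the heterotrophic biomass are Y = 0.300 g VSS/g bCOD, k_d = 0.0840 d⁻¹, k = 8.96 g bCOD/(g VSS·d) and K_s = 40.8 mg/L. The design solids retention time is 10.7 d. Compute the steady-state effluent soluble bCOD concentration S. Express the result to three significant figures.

S ≈ 2.88 mg/L

For a completely mixed reactor with recycle the Lawrence–McCarty relation gives S = K_s·(1 + k_d·θ_c) / [θ_c·(Y·k − k_d) − 1] = 40.8 × (1 + 0.0840 × 10.7) / [10.7 × (0.300 × 8.96 − 0.0840) − 1] = 77.47 / 26.86 = 2.884 mg/L.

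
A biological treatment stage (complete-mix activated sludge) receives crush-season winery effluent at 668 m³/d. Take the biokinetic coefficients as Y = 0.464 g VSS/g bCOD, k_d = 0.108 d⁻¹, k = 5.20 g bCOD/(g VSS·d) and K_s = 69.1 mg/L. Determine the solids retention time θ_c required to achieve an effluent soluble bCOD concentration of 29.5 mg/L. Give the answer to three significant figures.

θ_c ≈ 1.63 d

From 1/θ_c = Y·k·S/(K_s + S) − k_d: Y·k·S/(K_s+S) = 0.464 × 5.20 × 29.5 / (69.1 + 29.5) = 0.7219 d⁻¹.
Then 1/θ_c = μ − k_d = 0.7219 − 0.108 = 0.6139 d⁻¹, giving θ_c = 1.629 d.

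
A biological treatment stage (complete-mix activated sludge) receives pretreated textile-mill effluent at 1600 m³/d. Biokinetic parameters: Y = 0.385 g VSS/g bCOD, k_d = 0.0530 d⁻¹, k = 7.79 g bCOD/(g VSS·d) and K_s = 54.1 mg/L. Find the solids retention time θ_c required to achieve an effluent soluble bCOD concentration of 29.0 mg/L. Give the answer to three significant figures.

θ_c ≈ 1.01 d

At the target effluent, Y k S/(K_s+S) = 0.385×7.79×29.0/83.10 = 1.047 d⁻¹.
Then 1/θ_c = μ − k_d = 1.047 − 0.0530 = 0.9936 d⁻¹, giving θ_c = 1.006 d.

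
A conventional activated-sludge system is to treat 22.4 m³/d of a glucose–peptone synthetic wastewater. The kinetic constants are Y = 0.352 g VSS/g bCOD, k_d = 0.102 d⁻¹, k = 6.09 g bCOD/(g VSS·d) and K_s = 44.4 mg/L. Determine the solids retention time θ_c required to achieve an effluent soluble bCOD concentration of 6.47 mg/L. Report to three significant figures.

θ_c ≈ 5.86 d

From 1/θ_c = Y·k·S/(K_s + S) − k_d: Y·k·S/(K_s+S) = 0.352 × 6.09 × 6.47 / (44.4 + 6.47) = 0.2726 d⁻¹.
1/θ_c = 0.2726 − 0.102 = 0.1706 d⁻¹, so θ_c = 5.860 d.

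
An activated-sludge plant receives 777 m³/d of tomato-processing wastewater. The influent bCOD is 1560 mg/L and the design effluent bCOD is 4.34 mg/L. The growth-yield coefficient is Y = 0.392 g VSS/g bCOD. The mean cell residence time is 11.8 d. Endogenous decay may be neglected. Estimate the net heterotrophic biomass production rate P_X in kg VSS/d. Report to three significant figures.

P_X ≈ 474 kg VSS/d

No decay correction is needed, so Y_obs = Y = 0.392.
ΔS = 1560 − 4.34 = 1556 mg/L, so the substrate removal rate is 777 × 1556/1000 = 1209 kg bCOD/d.
P_X = Y_obs · Q(S₀ − S) = 0.3920 × 1209 = 473.8 kg VSS/d.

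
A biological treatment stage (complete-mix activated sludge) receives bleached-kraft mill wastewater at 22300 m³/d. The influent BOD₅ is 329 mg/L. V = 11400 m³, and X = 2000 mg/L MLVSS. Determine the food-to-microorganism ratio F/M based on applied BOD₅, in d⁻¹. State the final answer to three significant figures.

F/M = applied load / biomass = Q·S₀/(V·X) = 22300 × 329 / (11400 × 2000) = 0.3218 d⁻¹.

F/M ≈ 0.322 d⁻¹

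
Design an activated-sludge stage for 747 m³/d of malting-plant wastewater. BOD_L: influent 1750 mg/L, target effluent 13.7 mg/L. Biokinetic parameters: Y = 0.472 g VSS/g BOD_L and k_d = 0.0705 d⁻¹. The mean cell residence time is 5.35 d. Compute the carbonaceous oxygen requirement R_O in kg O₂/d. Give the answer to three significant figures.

R_O ≈ 666 kg O₂/d

Y_obs = Y / (1 + k_d θ_c) = 0.472 / (1 + 0.0705 × 5.35) = 0.472 / 1.377 = 0.3427.
Substrate removed = Q·(S₀ − S) = 747 m³/d × (1750 − 13.7) g/m³ = 1.3×10^6 g/d = 1297 kg/d.
Net sludge production P_X = 0.3427 × 1297 = 444.5 kg VSS/d.
Carbonaceous O₂ demand = substrate oxidised − cell-mass equivalent = 1297 − 1.42 × 444.5 = 665.8 kg O₂/d.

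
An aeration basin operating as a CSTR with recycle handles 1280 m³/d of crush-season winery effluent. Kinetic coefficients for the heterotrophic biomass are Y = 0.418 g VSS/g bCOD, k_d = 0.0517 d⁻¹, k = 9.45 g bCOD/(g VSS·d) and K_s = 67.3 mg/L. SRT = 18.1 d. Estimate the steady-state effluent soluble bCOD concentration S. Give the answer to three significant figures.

From the Monod/SRT balance for a CMAS, S = K_s·(1+k_d θ_c)/[θ_c·(Y k − k_d) − 1] = 67.3 × (1 + 0.0517 × 18.1) / [18.1 × (0.418 × 9.45 − 0.0517) − 1] = 130.3 / 69.56 = 1.873 mg/L.

S ≈ 1.87 mg/L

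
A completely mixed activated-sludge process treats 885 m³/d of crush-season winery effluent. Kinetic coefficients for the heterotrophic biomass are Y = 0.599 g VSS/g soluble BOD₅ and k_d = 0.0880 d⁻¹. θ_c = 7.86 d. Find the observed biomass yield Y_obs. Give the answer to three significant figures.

Y_obs ≈ 0.354 g VSS/g soluble BOD₅

Correct the yield for decay: Y_obs = Y/(1 + k_d θ_c) = 0.599 / (1 + 0.0880 × 7.86) = 0.599 / 1.692 = 0.3541.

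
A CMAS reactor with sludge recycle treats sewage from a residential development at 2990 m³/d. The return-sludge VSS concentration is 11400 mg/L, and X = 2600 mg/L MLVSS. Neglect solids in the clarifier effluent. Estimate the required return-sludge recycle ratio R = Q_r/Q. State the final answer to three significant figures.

R ≈ 0.295

Solids balance on the clarifier gives (1+R)X = R·X_r, so R = X/(X_r − X) = 2600 / (11400 − 2600) = 0.2955.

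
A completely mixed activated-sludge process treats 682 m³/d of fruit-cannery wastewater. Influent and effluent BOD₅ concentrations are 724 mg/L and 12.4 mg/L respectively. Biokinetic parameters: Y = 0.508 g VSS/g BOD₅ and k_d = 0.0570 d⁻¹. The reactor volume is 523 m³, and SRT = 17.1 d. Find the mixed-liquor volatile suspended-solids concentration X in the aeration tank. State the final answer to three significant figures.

X ≈ 4080 mg/L

Solving the biomass balance for X: X = Y Q (S₀−S) θ_c / [V (1+k_d θ_c)] = 0.508 × 682 × (724 − 12.4) × 17.1 / [523 × (1 + 0.0570 × 17.1)] = 4082 mg/L.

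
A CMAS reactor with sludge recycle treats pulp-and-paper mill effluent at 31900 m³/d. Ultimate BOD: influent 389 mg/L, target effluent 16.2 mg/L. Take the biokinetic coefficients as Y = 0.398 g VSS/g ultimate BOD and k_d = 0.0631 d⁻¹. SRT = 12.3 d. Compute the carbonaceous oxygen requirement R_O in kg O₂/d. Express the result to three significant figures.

R_O ≈ 8110 kg O₂/d

The observed yield is Y_obs = Y/(1 + k_d·θ_c) = 0.398 / (1 + 0.0631 × 12.3) = 0.398 / 1.776 = 0.2241 g VSS per g ultimate BOD removed.
Mass of ultimate BOD removed per day: Q(S₀ − S) = 31900 × 372.8 g/m³ = 11892 kg/d.
Biomass synthesised: P_X = Y_obs × 11892 = 2665 kg VSS/d.
Carbonaceous O₂ demand = substrate oxidised − cell-mass equivalent = 11892 − 1.42 × 2665 = 8108 kg O₂/d.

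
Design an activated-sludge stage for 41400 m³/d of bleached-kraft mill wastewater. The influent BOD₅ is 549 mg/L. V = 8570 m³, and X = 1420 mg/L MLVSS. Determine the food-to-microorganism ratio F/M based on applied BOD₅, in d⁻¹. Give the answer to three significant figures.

F/M ≈ 1.87 d⁻¹

F/M = applied load / biomass = Q·S₀/(V·X) = 41400 × 549 / (8570 × 1420) = 1.868 d⁻¹.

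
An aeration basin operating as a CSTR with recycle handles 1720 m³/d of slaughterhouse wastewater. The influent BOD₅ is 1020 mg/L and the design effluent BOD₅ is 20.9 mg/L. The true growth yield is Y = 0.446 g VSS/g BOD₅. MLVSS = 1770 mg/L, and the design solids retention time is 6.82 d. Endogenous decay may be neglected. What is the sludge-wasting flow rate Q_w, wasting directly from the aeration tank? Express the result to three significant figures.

V·X = Y·Q·ΔS·θ_c gives V = 0.446 × 1720 × (1020 − 20.9) × 6.82 / 1770 = 2953 m³.
For wasting at MLVSS concentration, Q_w = V/θ_c = 2953/6.82 = 433.0 m³/d.

Q_w ≈ 433 m³/d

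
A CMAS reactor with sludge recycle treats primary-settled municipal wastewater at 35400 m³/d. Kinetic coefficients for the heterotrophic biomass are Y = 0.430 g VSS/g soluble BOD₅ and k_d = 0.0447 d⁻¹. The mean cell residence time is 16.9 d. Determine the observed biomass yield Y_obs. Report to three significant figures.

Y_obs ≈ 0.245 g VSS/g soluble BOD₅

The observed yield is Y_obs = Y/(1 + k_d·θ_c) = 0.430 / (1 + 0.0447 × 16.9) = 0.430 / 1.755 = 0.2450 g VSS per g soluble BOD₅ removed.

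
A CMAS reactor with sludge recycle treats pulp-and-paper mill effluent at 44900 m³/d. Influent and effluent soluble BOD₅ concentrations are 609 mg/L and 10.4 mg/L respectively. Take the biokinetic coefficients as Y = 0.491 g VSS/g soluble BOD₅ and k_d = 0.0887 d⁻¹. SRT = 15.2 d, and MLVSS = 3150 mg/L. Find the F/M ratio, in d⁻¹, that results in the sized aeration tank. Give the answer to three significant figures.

Rearranging the biomass balance for a CMAS with decay, V = Y·Q·ΔS·θ_c / [X·(1+k_d θ_c)] = 0.491 × 44900 × (609 − 10.4) × 15.2 / [3150 × (1 + 0.0887 × 15.2)] = 2.01×10^8 / 7397 = 27118 m³.
F/M = applied load / biomass = Q·S₀/(V·X) = 44900 × 609 / (27118 × 3150) = 0.3201 d⁻¹.

F/M ≈ 0.320 d⁻¹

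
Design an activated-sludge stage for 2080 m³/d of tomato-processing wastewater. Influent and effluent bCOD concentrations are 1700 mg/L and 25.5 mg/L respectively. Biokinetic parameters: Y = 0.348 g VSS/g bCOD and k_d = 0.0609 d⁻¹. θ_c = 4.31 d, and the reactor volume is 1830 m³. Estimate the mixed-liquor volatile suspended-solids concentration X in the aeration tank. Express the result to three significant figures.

Solving the biomass balance for X: X = Y Q (S₀−S) θ_c / [V (1+k_d θ_c)] = 0.348 × 2080 × (1700 − 25.5) × 4.31 / [1830 × (1 + 0.0609 × 4.31)] = 2261 mg/L.

X ≈ 2260 mg/L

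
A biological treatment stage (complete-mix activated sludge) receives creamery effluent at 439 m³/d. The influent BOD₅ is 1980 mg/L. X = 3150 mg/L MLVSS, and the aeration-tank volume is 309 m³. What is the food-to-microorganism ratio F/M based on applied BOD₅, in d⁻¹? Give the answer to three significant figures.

F/M = applied load / biomass = Q·S₀/(V·X) = 439 × 1980 / (309.0 × 3150) = 0.8930 d⁻¹.

F/M ≈ 0.893 d⁻¹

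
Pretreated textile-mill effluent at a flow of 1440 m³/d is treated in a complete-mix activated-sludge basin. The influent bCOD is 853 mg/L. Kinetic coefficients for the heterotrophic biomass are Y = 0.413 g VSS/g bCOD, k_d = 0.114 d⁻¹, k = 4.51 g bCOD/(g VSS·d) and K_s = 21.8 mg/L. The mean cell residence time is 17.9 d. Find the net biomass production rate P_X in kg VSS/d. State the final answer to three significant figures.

P_X ≈ 166 kg VSS/d

Effluent substrate depends only on kinetics and SRT: S = K_s(1 + k_d θ_c) / [θ_c(Yk − k_d) − 1] = 21.8 × (1 + 0.114 × 17.9) / [17.9 × (0.413 × 4.51 − 0.114) − 1] = 66.29 / 30.30 = 2.188 mg/L.
Observed yield with endogenous decay: Y_obs = Y / (1 + k_d·θ_c) = 0.413 / (1 + 0.114 × 17.9) = 0.413 / 3.041 = 0.1358 g VSS/g bCOD.
ΔS = 853 − 2.19 = 850.8 mg/L, so the substrate removal rate is 1440 × 850.8/1000 = 1225 kg bCOD/d.
So the net sludge growth is P_X = 0.1358 × 1225 = 166.4 kg VSS/d.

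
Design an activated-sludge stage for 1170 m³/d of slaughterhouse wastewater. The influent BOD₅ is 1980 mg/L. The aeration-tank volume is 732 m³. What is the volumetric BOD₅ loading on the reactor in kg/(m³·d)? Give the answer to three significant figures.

L_v ≈ 3.16 kg BOD₅/(m³·d)

Applied BOD₅ load per unit volume = Q·S₀/V = (1170 × 1980/1000)/732.0 = 3.165 kg BOD₅·m⁻³·d⁻¹.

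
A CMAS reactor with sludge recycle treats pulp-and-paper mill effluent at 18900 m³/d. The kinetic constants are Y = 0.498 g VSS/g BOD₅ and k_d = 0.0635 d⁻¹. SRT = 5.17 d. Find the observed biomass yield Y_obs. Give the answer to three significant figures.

The observed yield is Y_obs = Y/(1 + k_d·θ_c) = 0.498 / (1 + 0.0635 × 5.17) = 0.498 / 1.328 = 0.3749 g VSS per g BOD₅ removed.

Y_obs ≈ 0.375 g VSS/g BOD₅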